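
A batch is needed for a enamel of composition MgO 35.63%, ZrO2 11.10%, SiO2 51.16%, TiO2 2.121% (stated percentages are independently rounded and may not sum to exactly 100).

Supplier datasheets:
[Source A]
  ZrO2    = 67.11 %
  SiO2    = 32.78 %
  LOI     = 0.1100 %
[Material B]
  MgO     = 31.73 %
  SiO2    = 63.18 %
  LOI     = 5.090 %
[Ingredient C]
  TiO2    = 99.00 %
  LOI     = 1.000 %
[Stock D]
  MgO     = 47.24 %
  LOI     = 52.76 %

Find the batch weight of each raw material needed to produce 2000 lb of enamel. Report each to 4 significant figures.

All arithmetic runs at exact precision through the solve; in-progress results appear rounded to 4 significant figures in the working — every reported result takes a single rounding; derived quantities (the yield, glass mass, LOI, four oxide percentages, totals) are rebuilt starting from the weights per 2000 lb of glass at exact precision as they appear in problem or answer.
The oxide mass targets at 2000 lb enamel:
  MgO: 35.63% × 2000 = 712.6 lb
  ZrO2: 11.10% × 2000 = 222.0 lb
  SiO2: 51.16% × 2000 = 1023 lb
  TiO2: 2.121% × 2000 = 42.42 lb
Mass-balance tally per oxide working from each reported weight, for the quoted basis mass (sum by sum, the targets are met once rounding is allowed for):
  MgO: 1448·0.3173 + 536.0·0.4724 = 712.7 lb (target 712.6 lb)
  ZrO2: 330.8·0.6711 = 222.0 lb (target 222.0 lb)
  SiO2: 330.8·0.3278 + 1448·0.6318 = 1023 lb (target 1023 lb)
  TiO2: 42.85·0.9900 = 42.42 lb (target 42.42 lb)
Consistency of the glass mass: total charge less LOI = 2000 lb (targets for the oxides total 2000 lb; the stated basis being 2000 lb — a pure rounding effect).
Batch total: Σ batch = 2358 lb; Σ batch·LOI gives LOI loss = 357.3 lb; yield, glass over the total, = 84.85%.

Batch per 2000 lb enamel:
  Source A: 330.8 lb
  Material B: 1448 lb
  Ingredient C: 42.85 lb
  Stock D: 536.0 lb
Total batch = 2358 lb; LOI loss = 357.3 lb; yield = 84.85%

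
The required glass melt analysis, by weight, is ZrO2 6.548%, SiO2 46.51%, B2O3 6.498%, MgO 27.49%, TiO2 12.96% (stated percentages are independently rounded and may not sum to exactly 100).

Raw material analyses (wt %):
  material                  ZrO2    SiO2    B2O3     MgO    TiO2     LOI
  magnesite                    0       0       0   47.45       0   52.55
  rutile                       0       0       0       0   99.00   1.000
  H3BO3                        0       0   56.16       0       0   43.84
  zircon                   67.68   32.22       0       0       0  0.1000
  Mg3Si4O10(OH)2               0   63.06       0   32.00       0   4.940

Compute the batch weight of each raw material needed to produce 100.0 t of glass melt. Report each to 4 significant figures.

Intermediates are printed with 4-significant-digit rounding in the working. All arithmetic maintains full float precision end to end. Each reported number carries a single rounding; all derived quantities, which include yield, five oxide percentages, LOI, the totals, net glass mass, are carried at exact precision, exactly as printed in either problem or answer, from the batch weights per 100.0 t of glass.
Oxide-by-oxide targets in 100.0 t glass melt:
  ZrO2: 6.548% × 100.0 = 6.548 t
  SiO2: 46.51% × 100.0 = 46.51 t
  B2O3: 6.498% × 100.0 = 6.498 t
  MgO: 27.49% × 100.0 = 27.49 t
  TiO2: 12.96% × 100.0 = 12.96 t
Per-oxide balance check from the weights as reported, at the basis given (delivered sums recover each target once rounding is allowed for):
  ZrO2: 9.675·0.6768 = 6.548 t (target 6.548 t)
  SiO2: 9.675·0.3222 + 68.81·0.6306 = 46.51 t (target 46.51 t)
  B2O3: 11.57·0.5616 = 6.498 t (target 6.498 t)
  MgO: 11.53·0.4745 + 68.81·0.3200 = 27.49 t (target 27.49 t)
  TiO2: 13.09·0.9900 = 12.96 t (target 12.96 t)
Mass balance on the glass: total batch − LOI = 100.0 t (the Σ of target masses is 100.0 t; versus the stated basis of 100.0 t — gaps are rounding artifacts).
Batch grand total — Σ batch = 114.7 t; LOI loss = Σ batch·LOI = 14.67 t; yield = glass ÷ total batch = 87.21%.

Batch per 100.0 t glass melt:
  magnesite: 11.53 t
  rutile: 13.09 t
  H3BO3: 11.57 t
  zircon: 9.675 t
  Mg3Si4O10(OH)2: 68.81 t
Total batch = 114.7 t; LOI loss = 14.67 t; yield = 87.21%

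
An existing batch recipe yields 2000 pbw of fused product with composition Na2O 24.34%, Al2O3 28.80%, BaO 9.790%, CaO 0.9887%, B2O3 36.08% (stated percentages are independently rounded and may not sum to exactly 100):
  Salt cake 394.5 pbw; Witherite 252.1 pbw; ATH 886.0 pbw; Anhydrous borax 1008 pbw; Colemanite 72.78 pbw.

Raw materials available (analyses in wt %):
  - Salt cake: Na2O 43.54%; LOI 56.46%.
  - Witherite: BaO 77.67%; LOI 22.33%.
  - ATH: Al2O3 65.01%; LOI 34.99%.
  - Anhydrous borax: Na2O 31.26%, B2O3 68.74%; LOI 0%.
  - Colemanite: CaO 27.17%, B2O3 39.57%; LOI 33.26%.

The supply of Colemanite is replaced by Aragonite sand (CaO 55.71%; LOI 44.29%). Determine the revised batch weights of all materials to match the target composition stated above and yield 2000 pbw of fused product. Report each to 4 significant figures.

Intermediates appear rounded to four significant digits as written — the working math keeps full float precision at every stage — every reported number is rounded only once; all derived quantities, which include net glass mass, the yield, the five compositions, LOI, totals, are rebuilt in full float precision, as written in either problem or answer, using the weight values on 2000 pbw of glass.
Target masses of each oxide per 2000 pbw fused product:
  Na2O: 24.34% × 2000 = 486.8 pbw
  Al2O3: 28.80% × 2000 = 576.0 pbw
  BaO: 9.790% × 2000 = 195.8 pbw
  CaO: 0.9887% × 2000 = 19.77 pbw
  B2O3: 36.08% × 2000 = 721.6 pbw
A balance pass over the oxides, from the weights as reported, against the basis in use (oxide sums agree with the targets inside rounding margins):
  Na2O: 364.4·0.4354 + 1050·0.3126 = 486.9 pbw (target 486.8 pbw)
  Al2O3: 886.0·0.6501 = 576.0 pbw (target 576.0 pbw)
  BaO: 252.1·0.7767 = 195.8 pbw (target 195.8 pbw)
  CaO: 35.49·0.5571 = 19.77 pbw (target 19.77 pbw)
  B2O3: 1050·0.6874 = 721.8 pbw (target 721.6 pbw)
Glass-mass bookkeeping: Σ batch − LOI loss = 2000 pbw (summing oxide targets gives 2000 pbw; with the basis standing at 2000 pbw — a pure rounding effect).
Total batch = Σ batch = 2588 pbw; ignition loss, Σ(batch × LOI) = 587.8 pbw; yield = glass ÷ total batch = 77.29%.

Revised batch per 2000 pbw fused product:
  Salt cake: 364.4 pbw
  Witherite: 252.1 pbw
  ATH: 886.0 pbw
  Anhydrous borax: 1050 pbw
  Aragonite sand: 35.49 pbw
Total batch = 2588 pbw; LOI loss = 587.8 pbw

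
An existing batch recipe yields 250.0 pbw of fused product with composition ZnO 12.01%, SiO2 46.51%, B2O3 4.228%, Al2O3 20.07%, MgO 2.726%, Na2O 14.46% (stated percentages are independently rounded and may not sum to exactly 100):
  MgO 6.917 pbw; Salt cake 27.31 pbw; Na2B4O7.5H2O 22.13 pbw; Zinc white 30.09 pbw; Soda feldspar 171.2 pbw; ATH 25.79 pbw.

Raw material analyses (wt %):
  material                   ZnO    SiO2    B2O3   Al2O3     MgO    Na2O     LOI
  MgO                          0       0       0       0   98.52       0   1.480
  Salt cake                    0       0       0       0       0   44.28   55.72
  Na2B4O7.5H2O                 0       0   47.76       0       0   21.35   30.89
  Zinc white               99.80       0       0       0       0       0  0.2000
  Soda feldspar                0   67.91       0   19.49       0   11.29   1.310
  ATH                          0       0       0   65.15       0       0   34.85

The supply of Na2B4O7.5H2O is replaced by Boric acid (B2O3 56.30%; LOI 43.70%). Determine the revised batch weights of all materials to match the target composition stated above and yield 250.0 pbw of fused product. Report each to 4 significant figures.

Rounding to 4 significant digits governs every working value as printed — every computation runs at full precision at each step; every reported value carries a single rounding; derived quantities (six oxide percentages, totals, glass mass, the yield, LOI) are rebuilt in full precision from the weighed amounts per 250.0 pbw of glass, exactly as shown in the problem or the answer.
Oxide-by-oxide targets in 250.0 pbw fused product:
  ZnO: 12.01% × 250.0 = 30.02 pbw
  SiO2: 46.51% × 250.0 = 116.3 pbw
  B2O3: 4.228% × 250.0 = 10.57 pbw
  Al2O3: 20.07% × 250.0 = 50.18 pbw
  MgO: 2.726% × 250.0 = 6.815 pbw
  Na2O: 14.46% × 250.0 = 36.15 pbw
Verifying the oxide balance on the weights just shown, on the stated basis (target by target, the sums agree within answer rounding):
  ZnO: 30.09·0.9980 = 30.03 pbw (target 30.02 pbw)
  SiO2: 171.2·0.6791 = 116.3 pbw (target 116.3 pbw)
  B2O3: 18.77·0.5630 = 10.57 pbw (target 10.57 pbw)
  Al2O3: 171.2·0.1949 + 25.79·0.6515 = 50.17 pbw (target 50.18 pbw)
  MgO: 6.917·0.9852 = 6.815 pbw (target 6.815 pbw)
  Na2O: 37.98·0.4428 + 171.2·0.1129 = 36.15 pbw (target 36.15 pbw)
Glass-mass closure: batch Σ − ignition loss = 250.0 pbw (summing oxide targets gives 250.0 pbw; the stated basis being 250.0 pbw — gaps are rounding artifacts).
Batch grand total — Σ batch = 290.7 pbw; ignition loss, Σ(batch × LOI) = 40.76 pbw; the yield ratio, glass ÷ batch: 85.98%.

Revised batch per 250.0 pbw fused product:
  MgO: 6.917 pbw
  Salt cake: 37.98 pbw
  Boric acid: 18.77 pbw
  Zinc white: 30.09 pbw
  Soda feldspar: 171.2 pbw
  ATH: 25.79 pbw
Total batch = 290.7 pbw; LOI loss = 40.76 pbw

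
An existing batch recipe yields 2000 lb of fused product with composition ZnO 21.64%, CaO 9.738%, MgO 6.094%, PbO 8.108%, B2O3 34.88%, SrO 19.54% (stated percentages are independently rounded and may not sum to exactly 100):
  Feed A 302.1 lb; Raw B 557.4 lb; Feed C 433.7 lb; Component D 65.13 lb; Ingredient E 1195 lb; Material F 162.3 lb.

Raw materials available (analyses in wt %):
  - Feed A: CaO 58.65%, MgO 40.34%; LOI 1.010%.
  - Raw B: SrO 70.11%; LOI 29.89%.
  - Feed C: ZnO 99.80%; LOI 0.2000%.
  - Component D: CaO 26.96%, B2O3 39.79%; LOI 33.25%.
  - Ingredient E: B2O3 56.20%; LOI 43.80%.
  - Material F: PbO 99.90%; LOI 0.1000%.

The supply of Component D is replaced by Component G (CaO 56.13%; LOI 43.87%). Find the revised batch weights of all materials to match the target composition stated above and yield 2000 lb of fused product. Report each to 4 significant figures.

Every computation keeps full float precision from first step to last; mid-chain values are displayed rounded to 4 significant figures within the worked lines; a single rounding produces each reported number — the derived quantities are rebuilt at full precision (glass mass, the yield, six oxide percentages, LOI, totals) from the batch weights at 2000 lb of glass, as they appear in the problem or answer text.
Target masses of each oxide per 2000 lb fused product:
  ZnO: 21.64% × 2000 = 432.8 lb
  CaO: 9.738% × 2000 = 194.8 lb
  MgO: 6.094% × 2000 = 121.9 lb
  PbO: 8.108% × 2000 = 162.2 lb
  B2O3: 34.88% × 2000 = 697.6 lb
  SrO: 19.54% × 2000 = 390.8 lb
Per-oxide balance check applying the batch weights above, at the basis given (every target is met by its sum modulo rounding of the values):
  ZnO: 433.7·0.9980 = 432.8 lb (target 432.8 lb)
  CaO: 302.1·0.5865 + 31.28·0.5613 = 194.7 lb (target 194.8 lb)
  MgO: 302.1·0.4034 = 121.9 lb (target 121.9 lb)
  PbO: 162.3·0.9990 = 162.1 lb (target 162.2 lb)
  B2O3: 1241·0.5620 = 697.4 lb (target 697.6 lb)
  SrO: 557.4·0.7011 = 390.8 lb (target 390.8 lb)
Glass-mass sanity pass: batch Σ − ignition loss = 2000 lb (oxide target masses add up to 2000 lb; against the stated basis, 2000 lb — a pure rounding effect).
Whole-batch sum: Σ batch = 2728 lb; loss to ignition Σ batch·LOI = 728.0 lb; glass ÷ batch gives a yield of 73.31%.

Revised batch per 2000 lb fused product:
  Feed A: 302.1 lb
  Raw B: 557.4 lb
  Feed C: 433.7 lb
  Component G: 31.28 lb
  Ingredient E: 1241 lb
  Material F: 162.3 lb
Total batch = 2728 lb; LOI loss = 728.0 lb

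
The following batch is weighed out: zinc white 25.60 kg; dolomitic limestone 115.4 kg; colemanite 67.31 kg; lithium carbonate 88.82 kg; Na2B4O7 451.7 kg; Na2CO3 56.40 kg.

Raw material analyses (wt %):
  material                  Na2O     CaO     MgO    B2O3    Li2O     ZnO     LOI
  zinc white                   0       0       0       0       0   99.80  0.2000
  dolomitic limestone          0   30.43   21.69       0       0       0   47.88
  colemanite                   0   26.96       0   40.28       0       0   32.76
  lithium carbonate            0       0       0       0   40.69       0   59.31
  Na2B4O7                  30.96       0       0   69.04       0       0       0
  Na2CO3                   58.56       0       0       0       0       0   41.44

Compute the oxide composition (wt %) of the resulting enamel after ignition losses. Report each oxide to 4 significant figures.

Intermediates are shown rounded to 4 significant digits in the working. Every computation runs at full float precision at all times. Every reported value is rounded only once; all derived quantities are re-derived at exact precision (the six compositions, totals, net glass mass, the yield, LOI) from the batch weights per 651.8 kg of glass, exactly as printed in the problem or answer text.
What the batch supplies per oxide:
  Na2O: 451.7·0.3096 + 56.40·0.5856 = 172.9 kg
  CaO: 115.4·0.3043 + 67.31·0.2696 = 53.26 kg
  MgO: 115.4·0.2169 = 25.03 kg
  B2O3: 67.31·0.4028 + 451.7·0.6904 = 339.0 kg
  Li2O: 88.82·0.4069 = 36.14 kg
  ZnO: 25.60·0.9980 = 25.55 kg
LOI: 25.60·0.002000 + 115.4·0.4788 + 67.31·0.3276 + 88.82·0.5931 + 56.40·0.4144 = 153.4 kg
Glass mass = batch − LOI = 805.2 − 153.4 = 651.8 kg (matching Σ of the oxides)
oxide / glass × 100 gives the wt %

Glass mass = 651.8 kg (batch 805.2 − LOI 153.4).
Composition: Na2O 26.52%, CaO 8.171%, MgO 3.840%, B2O3 52.00%, Li2O 5.545%, ZnO 3.920%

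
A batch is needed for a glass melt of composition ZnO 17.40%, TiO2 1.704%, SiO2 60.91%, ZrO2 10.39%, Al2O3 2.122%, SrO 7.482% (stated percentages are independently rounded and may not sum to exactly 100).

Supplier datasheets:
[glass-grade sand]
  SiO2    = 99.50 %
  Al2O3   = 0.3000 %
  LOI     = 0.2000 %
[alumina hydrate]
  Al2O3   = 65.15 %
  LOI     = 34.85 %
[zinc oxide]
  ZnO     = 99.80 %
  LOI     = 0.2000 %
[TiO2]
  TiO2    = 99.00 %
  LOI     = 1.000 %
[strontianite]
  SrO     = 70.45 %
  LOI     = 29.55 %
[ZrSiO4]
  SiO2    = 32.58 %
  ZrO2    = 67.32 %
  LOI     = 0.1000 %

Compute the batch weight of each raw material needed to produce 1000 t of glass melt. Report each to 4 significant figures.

Batch per 1000 t glass melt:
  glass-grade sand: 561.6 t
  alumina hydrate: 29.98 t
  zinc oxide: 174.3 t
  TiO2: 17.21 t
  strontianite: 106.2 t
  ZrSiO4: 154.3 t
Total batch = 1044 t; LOI loss = 43.63 t; yield = 95.82%

All internal work carries full precision throughout — working values appear rounded to 4 significant figures alongside each step — each reported value takes exactly one rounding. The derived quantities, including the yield, totals, net glass mass, six oxide percentages, ignition loss, are re-derived from the weighed amounts for 1000 t of glass in exact precision precisely as stated by either problem or answer.
Target masses of each oxide per 1000 t glass melt:
  ZnO: 17.40% × 1000 = 174.0 t
  TiO2: 1.704% × 1000 = 17.04 t
  SiO2: 60.91% × 1000 = 609.1 t
  ZrO2: 10.39% × 1000 = 103.9 t
  Al2O3: 2.122% × 1000 = 21.22 t
  SrO: 7.482% × 1000 = 74.82 t
Oxide-by-oxide audit using the reported weights, relative to the basis at hand (oxide sums agree with the targets up to rounding of the answer):
  ZnO: 174.3·0.9980 = 174.0 t (target 174.0 t)
  TiO2: 17.21·0.9900 = 17.04 t (target 17.04 t)
  SiO2: 561.6·0.9950 + 154.3·0.3258 = 609.1 t (target 609.1 t)
  ZrO2: 154.3·0.6732 = 103.9 t (target 103.9 t)
  Al2O3: 561.6·0.003000 + 29.98·0.6515 = 21.22 t (target 21.22 t)
  SrO: 106.2·0.7045 = 74.82 t (target 74.82 t)
Glass mass check: batch Σ − ignition loss = 1000 t (summing oxide targets gives 1000 t; with the basis standing at 1000 t — a pure rounding effect).
Adding the batch up: Σ batch = 1044 t; LOI removed, Σ of batch·LOI: 43.63 t; yield = glass ÷ total batch = 95.82%.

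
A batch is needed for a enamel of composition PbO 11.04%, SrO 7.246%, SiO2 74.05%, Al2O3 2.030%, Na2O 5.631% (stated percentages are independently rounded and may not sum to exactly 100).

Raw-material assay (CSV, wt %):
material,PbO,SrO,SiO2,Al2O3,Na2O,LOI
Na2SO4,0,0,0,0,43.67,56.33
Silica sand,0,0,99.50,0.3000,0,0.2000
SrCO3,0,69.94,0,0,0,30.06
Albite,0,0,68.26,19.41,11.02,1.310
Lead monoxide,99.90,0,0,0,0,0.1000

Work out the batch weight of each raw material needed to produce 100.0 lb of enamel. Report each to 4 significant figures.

Batch per 100.0 lb enamel:
  Na2SO4: 10.52 lb
  Silica sand: 67.97 lb
  SrCO3: 10.36 lb
  Albite: 9.408 lb
  Lead monoxide: 11.05 lb
Total batch = 109.3 lb; LOI loss = 9.310 lb; yield = 91.48%

The working math holds full precision at every stage; in-progress results are printed, rounded to four significant figures, at each printed step; every reported number is rounded exactly once — the derived quantities are recomputed in exact precision (the five compositions, yield, glass mass, the totals, ignition loss) starting from the weights for 100.0 lb of glass as given in question or answer.
Target oxide masses per 100.0 lb enamel:
  PbO: 11.04% × 100.0 = 11.04 lb
  SrO: 7.246% × 100.0 = 7.246 lb
  SiO2: 74.05% × 100.0 = 74.05 lb
  Al2O3: 2.030% × 100.0 = 2.030 lb
  Na2O: 5.631% × 100.0 = 5.631 lb
Verifying the oxide balance from the weights as reported, under the basis named above (sums match the target masses net of answer rounding effects):
  PbO: 11.05·0.9990 = 11.04 lb (target 11.04 lb)
  SrO: 10.36·0.6994 = 7.246 lb (target 7.246 lb)
  SiO2: 67.97·0.9950 + 9.408·0.6826 = 74.05 lb (target 74.05 lb)
  Al2O3: 67.97·0.003000 + 9.408·0.1941 = 2.030 lb (target 2.030 lb)
  Na2O: 10.52·0.4367 + 9.408·0.1102 = 5.631 lb (target 5.631 lb)
Mass balance on the glass: Σ batch − LOI loss = 100.0 lb (per-oxide target masses sum to 100.0 lb; the stated basis being 100.0 lb — a pure rounding effect).
Whole-batch sum: Σ batch = 109.3 lb; loss to ignition Σ batch·LOI = 9.310 lb; the yield ratio, glass ÷ batch: 91.48%.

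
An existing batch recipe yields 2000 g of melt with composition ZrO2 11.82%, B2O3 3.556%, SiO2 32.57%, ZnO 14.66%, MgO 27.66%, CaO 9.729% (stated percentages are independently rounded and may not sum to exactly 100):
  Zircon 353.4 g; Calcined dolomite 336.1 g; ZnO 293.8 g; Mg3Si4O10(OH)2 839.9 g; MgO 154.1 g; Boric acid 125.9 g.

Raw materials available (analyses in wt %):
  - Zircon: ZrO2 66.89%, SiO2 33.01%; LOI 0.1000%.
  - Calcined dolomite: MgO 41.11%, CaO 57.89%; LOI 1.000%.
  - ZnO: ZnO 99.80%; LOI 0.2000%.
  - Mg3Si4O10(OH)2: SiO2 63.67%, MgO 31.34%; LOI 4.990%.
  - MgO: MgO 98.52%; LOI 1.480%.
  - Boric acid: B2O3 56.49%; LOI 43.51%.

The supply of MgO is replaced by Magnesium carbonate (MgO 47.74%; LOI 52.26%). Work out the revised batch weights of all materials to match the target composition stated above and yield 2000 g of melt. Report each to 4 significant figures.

Intermediates are displayed (rounded to 4 significant figures) on the page; every computation holds exact precision at each step — each reported number undergoes a single rounding; derived quantities, including net glass mass, yield, ignition loss, the six compositions, the totals, are carried from the weighed amounts at 2000 g of glass at exact precision as set out in question or answer.
Target masses of each oxide per 2000 g melt:
  ZrO2: 11.82% × 2000 = 236.4 g
  B2O3: 3.556% × 2000 = 71.12 g
  SiO2: 32.57% × 2000 = 651.4 g
  ZnO: 14.66% × 2000 = 293.2 g
  MgO: 27.66% × 2000 = 553.2 g
  CaO: 9.729% × 2000 = 194.6 g
Mass-balance tally per oxide given the weights on record, at the basis given (oxide sums agree with the targets net of answer rounding effects):
  ZrO2: 353.4·0.6689 = 236.4 g (target 236.4 g)
  B2O3: 125.9·0.5649 = 71.12 g (target 71.12 g)
  SiO2: 353.4·0.3301 + 839.9·0.6367 = 651.4 g (target 651.4 g)
  ZnO: 293.8·0.9980 = 293.2 g (target 293.2 g)
  MgO: 336.1·0.4111 + 839.9·0.3134 + 318.0·0.4774 = 553.2 g (target 553.2 g)
  CaO: 336.1·0.5789 = 194.6 g (target 194.6 g)
Glass-mass sanity pass: Σ batch − LOI loss = 2000 g (the Σ of target masses is 2000 g; the stated basis being 2000 g — any gap is answer rounding).
Batch grand total — Σ batch = 2267 g; LOI removed, Σ of batch·LOI: 267.2 g; yield, glass over the total, = 88.21%.

Revised batch per 2000 g melt:
  Zircon: 353.4 g
  Calcined dolomite: 336.1 g
  ZnO: 293.8 g
  Mg3Si4O10(OH)2: 839.9 g
  Magnesium carbonate: 318.0 g
  Boric acid: 125.9 g
Total batch = 2267 g; LOI loss = 267.2 g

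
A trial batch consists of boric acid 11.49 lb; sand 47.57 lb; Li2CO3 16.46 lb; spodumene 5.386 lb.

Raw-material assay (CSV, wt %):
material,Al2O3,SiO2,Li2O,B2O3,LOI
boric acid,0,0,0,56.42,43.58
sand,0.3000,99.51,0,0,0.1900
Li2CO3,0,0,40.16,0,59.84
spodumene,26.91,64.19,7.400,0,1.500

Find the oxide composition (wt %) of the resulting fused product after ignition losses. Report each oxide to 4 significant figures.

Glass mass = 65.88 lb (batch 80.91 − LOI 15.03).
Composition: Al2O3 2.417%, SiO2 77.10%, Li2O 10.64%, B2O3 9.840%

Full float precision is carried at every stage; values along the way are printed, rounded to 4 significant figures, across the worked steps — a single rounding completes each reported figure; all derived quantities, including totals, LOI, yield, the four compositions, glass mass, are recomputed using the weight values on 65.88 lb of glass at full float precision exactly as printed in the problem or the answer.
Oxide masses out of the charge:
  Al2O3: 47.57·0.003000 + 5.386·0.2691 = 1.592 lb
  SiO2: 47.57·0.9951 + 5.386·0.6419 = 50.79 lb
  Li2O: 16.46·0.4016 + 5.386·0.07400 = 7.009 lb
  B2O3: 11.49·0.5642 = 6.483 lb
LOI: 11.49·0.4358 + 47.57·0.001900 + 16.46·0.5984 + 5.386·0.01500 = 15.03 lb
Resulting glass, batch − LOI: 80.91 − 15.03 = 65.88 lb (consistent with Σ oxide mass)
wt %: oxide over glass, times 100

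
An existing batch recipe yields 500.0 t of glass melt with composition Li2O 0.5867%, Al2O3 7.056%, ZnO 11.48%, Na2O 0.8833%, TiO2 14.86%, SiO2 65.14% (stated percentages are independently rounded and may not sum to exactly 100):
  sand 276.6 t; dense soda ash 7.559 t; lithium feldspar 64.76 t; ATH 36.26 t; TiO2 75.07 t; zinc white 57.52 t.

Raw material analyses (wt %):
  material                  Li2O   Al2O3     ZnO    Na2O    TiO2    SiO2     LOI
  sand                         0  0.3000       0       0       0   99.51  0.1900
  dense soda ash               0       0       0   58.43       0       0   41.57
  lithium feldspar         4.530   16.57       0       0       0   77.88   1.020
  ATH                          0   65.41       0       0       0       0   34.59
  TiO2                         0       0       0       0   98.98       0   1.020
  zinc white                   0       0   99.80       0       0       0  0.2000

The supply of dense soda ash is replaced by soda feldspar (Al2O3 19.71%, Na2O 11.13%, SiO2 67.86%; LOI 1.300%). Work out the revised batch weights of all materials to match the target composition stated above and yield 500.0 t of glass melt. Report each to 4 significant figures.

Revised batch per 500.0 t glass melt:
  sand: 249.6 t
  soda feldspar: 39.68 t
  lithium feldspar: 64.76 t
  ATH: 24.43 t
  TiO2: 75.07 t
  zinc white: 57.52 t
Total batch = 511.1 t; LOI loss = 10.98 t

Values along the way appear with 4-significant-figure rounding alongside each step — the whole derivation runs at exact precision at each step. A single rounding produces each reported value — the derived quantities (glass mass, LOI, the totals, yield, six oxide percentages) are recomputed starting from the weights per 500.0 t of glass at full precision exactly as printed in question or answer.
Target oxide masses per 500.0 t glass melt:
  Li2O: 0.5867% × 500.0 = 2.934 t
  Al2O3: 7.056% × 500.0 = 35.28 t
  ZnO: 11.48% × 500.0 = 57.40 t
  Na2O: 0.8833% × 500.0 = 4.416 t
  TiO2: 14.86% × 500.0 = 74.30 t
  SiO2: 65.14% × 500.0 = 325.7 t
Checking each oxide sum given the weights on record, for the quoted basis mass (sum by sum, the targets are met given rounding of the digits):
  Li2O: 64.76·0.04530 = 2.934 t (target 2.934 t)
  Al2O3: 249.6·0.003000 + 39.68·0.1971 + 64.76·0.1657 + 24.43·0.6541 = 35.28 t (target 35.28 t)
  ZnO: 57.52·0.9980 = 57.40 t (target 57.40 t)
  Na2O: 39.68·0.1113 = 4.416 t (target 4.416 t)
  TiO2: 75.07·0.9898 = 74.30 t (target 74.30 t)
  SiO2: 249.6·0.9951 + 39.68·0.6786 + 64.76·0.7788 = 325.7 t (target 325.7 t)
Consistency of the glass mass: batch total minus LOI = 500.1 t (per-oxide target masses sum to 500.0 t; stated basis 500.0 t — rounding explains the deltas).
Batch total: Σ batch = 511.1 t; loss to ignition Σ batch·LOI = 10.98 t; glass ÷ batch gives a yield of 97.85%.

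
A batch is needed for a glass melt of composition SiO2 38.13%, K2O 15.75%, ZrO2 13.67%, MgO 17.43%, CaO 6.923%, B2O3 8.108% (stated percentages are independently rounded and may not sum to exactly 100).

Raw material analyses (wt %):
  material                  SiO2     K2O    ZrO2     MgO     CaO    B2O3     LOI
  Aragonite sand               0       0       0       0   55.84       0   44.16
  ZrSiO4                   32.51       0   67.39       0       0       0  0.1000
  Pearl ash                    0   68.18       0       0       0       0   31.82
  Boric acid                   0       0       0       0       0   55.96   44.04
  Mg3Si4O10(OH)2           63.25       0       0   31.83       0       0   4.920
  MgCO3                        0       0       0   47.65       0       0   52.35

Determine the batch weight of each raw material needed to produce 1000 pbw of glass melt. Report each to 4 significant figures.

Batch per 1000 pbw glass melt:
  Aragonite sand: 124.0 pbw
  ZrSiO4: 202.8 pbw
  Pearl ash: 231.0 pbw
  Boric acid: 144.9 pbw
  Mg3Si4O10(OH)2: 498.6 pbw
  MgCO3: 32.74 pbw
Total batch = 1234 pbw; LOI loss = 233.9 pbw; yield = 81.04%

All arithmetic holds full float precision from start to finish. The intermediate values appear, with 4-significant-digit rounding, on the page — each reported result takes exactly one rounding. All derived quantities are carried at full float precision (LOI, yield, the six compositions, the totals, net glass mass) starting from the weights at 1000 pbw of glass, as they appear in question or answer.
Target oxide masses per 1000 pbw glass melt:
  SiO2: 38.13% × 1000 = 381.3 pbw
  K2O: 15.75% × 1000 = 157.5 pbw
  ZrO2: 13.67% × 1000 = 136.7 pbw
  MgO: 17.43% × 1000 = 174.3 pbw
  CaO: 6.923% × 1000 = 69.23 pbw
  B2O3: 8.108% × 1000 = 81.08 pbw
Checking each oxide sum using the reported weights, versus the basis set out (sum by sum, the targets are met exact up to rounding of places):
  SiO2: 202.8·0.3251 + 498.6·0.6325 = 381.3 pbw (target 381.3 pbw)
  K2O: 231.0·0.6818 = 157.5 pbw (target 157.5 pbw)
  ZrO2: 202.8·0.6739 = 136.7 pbw (target 136.7 pbw)
  MgO: 498.6·0.3183 + 32.74·0.4765 = 174.3 pbw (target 174.3 pbw)
  CaO: 124.0·0.5584 = 69.24 pbw (target 69.23 pbw)
  B2O3: 144.9·0.5596 = 81.09 pbw (target 81.08 pbw)
Glass-mass closure: Σ batch − LOI loss = 1000 pbw (the targets, summed, come to 1000 pbw; basis as stated: 1000 pbw — a pure rounding effect).
Batch grand total — Σ batch = 1234 pbw; LOI removed, Σ of batch·LOI: 233.9 pbw; yield: glass divided by total = 81.04%.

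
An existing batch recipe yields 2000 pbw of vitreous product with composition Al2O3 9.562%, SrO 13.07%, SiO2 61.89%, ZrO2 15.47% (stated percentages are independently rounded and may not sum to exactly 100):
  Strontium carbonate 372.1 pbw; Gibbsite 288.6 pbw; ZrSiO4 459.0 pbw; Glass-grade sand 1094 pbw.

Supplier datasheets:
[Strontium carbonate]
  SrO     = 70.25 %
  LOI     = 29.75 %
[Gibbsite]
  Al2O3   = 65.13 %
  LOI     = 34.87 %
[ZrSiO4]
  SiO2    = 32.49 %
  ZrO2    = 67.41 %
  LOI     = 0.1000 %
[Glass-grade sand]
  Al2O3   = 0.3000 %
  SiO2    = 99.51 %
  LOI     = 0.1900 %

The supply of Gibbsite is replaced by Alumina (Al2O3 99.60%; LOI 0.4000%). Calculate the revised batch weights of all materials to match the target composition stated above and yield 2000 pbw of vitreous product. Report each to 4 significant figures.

The intermediate values are displayed rounded to 4 significant figures in the working. Exact precision is maintained at each step. Each reported value undergoes a single rounding — all derived quantities (ignition loss, the four compositions, net glass mass, the yield, the totals) are re-derived in full float precision from the batch weights on 2000 pbw of glass as written in problem or answer.
Oxide-by-oxide targets in 2000 pbw vitreous product:
  Al2O3: 9.562% × 2000 = 191.2 pbw
  SrO: 13.07% × 2000 = 261.4 pbw
  SiO2: 61.89% × 2000 = 1238 pbw
  ZrO2: 15.47% × 2000 = 309.4 pbw
Oxide-by-oxide audit on the weights just shown, relative to the basis at hand (delivered sums recover each target inside rounding margins):
  Al2O3: 188.7·0.9960 + 1094·0.003000 = 191.2 pbw (target 191.2 pbw)
  SrO: 372.1·0.7025 = 261.4 pbw (target 261.4 pbw)
  SiO2: 459.0·0.3249 + 1094·0.9951 = 1238 pbw (target 1238 pbw)
  ZrO2: 459.0·0.6741 = 309.4 pbw (target 309.4 pbw)
Glass mass check: the batch minus its LOI: 2000 pbw (oxide target masses add up to 2000 pbw; with the basis standing at 2000 pbw — differing by rounding only).
Summing the batch: Σ batch = 2114 pbw; LOI removed, Σ of batch·LOI: 114.0 pbw; as yield: glass ÷ batch → 94.61%.

Revised batch per 2000 pbw vitreous product:
  Strontium carbonate: 372.1 pbw
  Alumina: 188.7 pbw
  ZrSiO4: 459.0 pbw
  Glass-grade sand: 1094 pbw
Total batch = 2114 pbw; LOI loss = 114.0 pbw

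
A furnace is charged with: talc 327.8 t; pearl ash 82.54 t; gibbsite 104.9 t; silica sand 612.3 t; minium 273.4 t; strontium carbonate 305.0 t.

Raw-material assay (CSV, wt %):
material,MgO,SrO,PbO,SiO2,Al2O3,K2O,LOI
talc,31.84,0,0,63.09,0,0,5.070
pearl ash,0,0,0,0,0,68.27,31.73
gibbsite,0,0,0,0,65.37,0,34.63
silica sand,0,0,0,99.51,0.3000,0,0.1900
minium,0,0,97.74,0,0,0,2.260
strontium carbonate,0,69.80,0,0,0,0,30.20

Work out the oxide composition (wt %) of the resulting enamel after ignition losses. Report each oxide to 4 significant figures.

Glass mass = 1527 t (batch 1706 − LOI 178.6).
Composition: MgO 6.833%, SrO 13.94%, PbO 17.50%, SiO2 53.43%, Al2O3 4.610%, K2O 3.689%

Values along the way are shown, rounded to 4 significant digits, within the worked lines — every computation keeps exact precision through every step; each reported value receives exactly one rounding; all derived quantities are re-derived from the weighed amounts at 1527 t of glass in exact precision (ignition loss, the six compositions, the totals, glass mass, the yield) exactly as printed in question or answer.
Mass of each oxide from the mix:
  MgO: 327.8·0.3184 = 104.4 t
  SrO: 305.0·0.6980 = 212.9 t
  PbO: 273.4·0.9774 = 267.2 t
  SiO2: 327.8·0.6309 + 612.3·0.9951 = 816.1 t
  Al2O3: 104.9·0.6537 + 612.3·0.003000 = 70.41 t
  K2O: 82.54·0.6827 = 56.35 t
LOI: 327.8·0.05070 + 82.54·0.3173 + 104.9·0.3463 + 612.3·0.001900 + 273.4·0.02260 + 305.0·0.3020 = 178.6 t
batch − LOI leaves glass = 1706 − 178.6 = 1527 t (matching Σ of the oxides)
each oxide over glass, ×100, is wt %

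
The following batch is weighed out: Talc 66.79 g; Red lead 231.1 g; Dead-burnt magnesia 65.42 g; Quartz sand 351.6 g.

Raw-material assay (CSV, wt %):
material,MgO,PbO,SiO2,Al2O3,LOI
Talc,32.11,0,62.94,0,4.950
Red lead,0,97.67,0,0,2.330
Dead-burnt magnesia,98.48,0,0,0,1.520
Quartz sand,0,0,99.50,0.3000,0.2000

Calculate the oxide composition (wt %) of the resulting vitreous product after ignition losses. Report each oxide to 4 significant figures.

Glass mass = 704.5 g (batch 714.9 − LOI 10.39).
Composition: MgO 12.19%, PbO 32.04%, SiO2 55.62%, Al2O3 0.1497%

All internal work carries full float precision from first step to last. Mid-chain values are displayed (rounded to 4 significant figures) at each printed step; every reported number is rounded just once. Derived quantities, which include yield, totals, net glass mass, ignition loss, four oxide percentages, are recomputed at full float precision, as they appear in the problem or answer text, from the weighed amounts on 704.5 g of glass.
Oxide-by-oxide delivered mass:
  MgO: 66.79·0.3211 + 65.42·0.9848 = 85.87 g
  PbO: 231.1·0.9767 = 225.7 g
  SiO2: 66.79·0.6294 + 351.6·0.9950 = 391.9 g
  Al2O3: 351.6·0.003000 = 1.055 g
LOI: 66.79·0.04950 + 231.1·0.02330 + 65.42·0.01520 + 351.6·0.002000 = 10.39 g
Resulting glass, batch − LOI: 714.9 − 10.39 = 704.5 g (consistent with Σ oxide mass)
each wt % is 100 × oxide ÷ glass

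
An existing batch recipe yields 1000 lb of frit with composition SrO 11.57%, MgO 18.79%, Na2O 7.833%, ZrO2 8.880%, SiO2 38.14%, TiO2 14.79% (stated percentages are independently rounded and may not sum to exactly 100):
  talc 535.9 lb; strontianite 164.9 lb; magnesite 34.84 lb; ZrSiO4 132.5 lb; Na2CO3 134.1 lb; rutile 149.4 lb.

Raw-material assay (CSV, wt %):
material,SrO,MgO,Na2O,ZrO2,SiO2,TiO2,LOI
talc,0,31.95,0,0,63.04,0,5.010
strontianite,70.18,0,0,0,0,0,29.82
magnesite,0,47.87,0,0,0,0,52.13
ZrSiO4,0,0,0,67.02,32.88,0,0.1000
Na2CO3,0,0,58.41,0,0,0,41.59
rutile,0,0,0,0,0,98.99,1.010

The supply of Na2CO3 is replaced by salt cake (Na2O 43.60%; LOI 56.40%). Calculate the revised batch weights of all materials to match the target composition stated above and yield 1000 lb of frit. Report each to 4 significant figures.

Mid-chain values are printed rounded off to 4 significant digits within the worked lines; the whole derivation runs at exact precision at all times — each reported result sees exactly one rounding — derived quantities (the totals, yield, ignition loss, six oxide percentages, glass mass) are carried starting from the weights for 1000 lb of glass in exact precision, exactly as printed in the problem or the answer.
The oxide mass targets at 1000 lb frit:
  SrO: 11.57% × 1000 = 115.7 lb
  MgO: 18.79% × 1000 = 187.9 lb
  Na2O: 7.833% × 1000 = 78.33 lb
  ZrO2: 8.880% × 1000 = 88.80 lb
  SiO2: 38.14% × 1000 = 381.4 lb
  TiO2: 14.79% × 1000 = 147.9 lb
Sums-versus-targets review applying the batch weights above, versus the basis set out (oxide sums agree with the targets once rounding is allowed for):
  SrO: 164.9·0.7018 = 115.7 lb (target 115.7 lb)
  MgO: 535.9·0.3195 + 34.84·0.4787 = 187.9 lb (target 187.9 lb)
  Na2O: 179.7·0.4360 = 78.35 lb (target 78.33 lb)
  ZrO2: 132.5·0.6702 = 88.80 lb (target 88.80 lb)
  SiO2: 535.9·0.6304 + 132.5·0.3288 = 381.4 lb (target 381.4 lb)
  TiO2: 149.4·0.9899 = 147.9 lb (target 147.9 lb)
Auditing the glass mass value: total charge less LOI = 1000 lb (targets for the oxides total 1000 lb; versus the stated basis of 1000 lb — differing by rounding only).
Batch total: Σ batch = 1197 lb; ignition loss, Σ(batch × LOI) = 197.2 lb; as yield: glass ÷ batch → 83.53%.

Revised batch per 1000 lb frit:
  talc: 535.9 lb
  strontianite: 164.9 lb
  magnesite: 34.84 lb
  ZrSiO4: 132.5 lb
  salt cake: 179.7 lb
  rutile: 149.4 lb
Total batch = 1197 lb; LOI loss = 197.2 lb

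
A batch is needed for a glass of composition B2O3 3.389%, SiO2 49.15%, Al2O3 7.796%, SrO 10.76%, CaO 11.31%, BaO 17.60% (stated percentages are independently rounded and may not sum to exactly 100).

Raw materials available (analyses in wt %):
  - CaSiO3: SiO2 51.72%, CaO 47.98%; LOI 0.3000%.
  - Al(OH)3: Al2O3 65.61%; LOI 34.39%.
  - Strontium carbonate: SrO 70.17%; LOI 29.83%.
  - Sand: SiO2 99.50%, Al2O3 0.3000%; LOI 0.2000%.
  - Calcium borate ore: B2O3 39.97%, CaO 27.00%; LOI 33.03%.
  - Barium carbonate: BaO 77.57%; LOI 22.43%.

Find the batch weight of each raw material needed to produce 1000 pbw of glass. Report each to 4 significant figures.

Batch per 1000 pbw glass:
  CaSiO3: 188.0 pbw
  Al(OH)3: 117.0 pbw
  Strontium carbonate: 153.3 pbw
  Sand: 396.2 pbw
  Calcium borate ore: 84.79 pbw
  Barium carbonate: 226.9 pbw
Total batch = 1166 pbw; LOI loss = 166.2 pbw; yield = 85.75%

In-progress results are rounded to 4 significant digits when displayed. All arithmetic maintains full precision at all times. A single rounding yields every reported number — all derived quantities are computed using the weight values at 1000 pbw of glass in full precision (yield, glass mass, ignition loss, six oxide percentages, totals) as quoted within question or answer.
Per-oxide target masses for 1000 pbw glass:
  B2O3: 3.389% × 1000 = 33.89 pbw
  SiO2: 49.15% × 1000 = 491.5 pbw
  Al2O3: 7.796% × 1000 = 77.96 pbw
  SrO: 10.76% × 1000 = 107.6 pbw
  CaO: 11.31% × 1000 = 113.1 pbw
  BaO: 17.60% × 1000 = 176.0 pbw
Verifying the oxide balance working from each reported weight, against the basis in use (delivered sums recover each target inside rounding margins):
  B2O3: 84.79·0.3997 = 33.89 pbw (target 33.89 pbw)
  SiO2: 188.0·0.5172 + 396.2·0.9950 = 491.5 pbw (target 491.5 pbw)
  Al2O3: 117.0·0.6561 + 396.2·0.003000 = 77.95 pbw (target 77.96 pbw)
  SrO: 153.3·0.7017 = 107.6 pbw (target 107.6 pbw)
  CaO: 188.0·0.4798 + 84.79·0.2700 = 113.1 pbw (target 113.1 pbw)
  BaO: 226.9·0.7757 = 176.0 pbw (target 176.0 pbw)
The glass-mass cross-check: net batch after ignition = 1000 pbw (the targets, summed, come to 1000 pbw; with the basis standing at 1000 pbw — a pure rounding effect).
Batch grand total — Σ batch = 1166 pbw; LOI loss = Σ batch·LOI = 166.2 pbw; the yield ratio, glass ÷ batch: 85.75%.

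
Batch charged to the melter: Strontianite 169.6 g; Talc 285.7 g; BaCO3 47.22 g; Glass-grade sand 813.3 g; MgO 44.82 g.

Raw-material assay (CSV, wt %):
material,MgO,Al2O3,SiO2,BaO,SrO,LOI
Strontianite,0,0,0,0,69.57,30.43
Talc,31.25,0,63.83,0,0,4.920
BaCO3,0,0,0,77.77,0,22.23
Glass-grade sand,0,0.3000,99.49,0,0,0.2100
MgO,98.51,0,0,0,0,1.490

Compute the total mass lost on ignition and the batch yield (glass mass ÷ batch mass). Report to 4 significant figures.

LOI loss = 78.54 g; glass = 1282 g; yield = 94.23%

All internal work keeps exact precision in all steps; values along the way appear with 4-significant-figure rounding in the working. Each reported figure takes just one rounding — derived quantities are carried from the batch weights at 1282 g of glass at full float precision (the five compositions, the totals, the yield, net glass mass, ignition loss), as set out in the problem or the answer.
Each material's LOI contribution:
  Strontianite: 169.6 × 0.3043 = 51.61 g
  Talc: 285.7 × 0.04920 = 14.06 g
  BaCO3: 47.22 × 0.2223 = 10.50 g
  Glass-grade sand: 813.3 × 0.002100 = 1.708 g
  MgO: 44.82 × 0.01490 = 0.6678 g
Total LOI = 78.54 g
Glass = batch − LOI = 1361 − 78.54 = 1282 g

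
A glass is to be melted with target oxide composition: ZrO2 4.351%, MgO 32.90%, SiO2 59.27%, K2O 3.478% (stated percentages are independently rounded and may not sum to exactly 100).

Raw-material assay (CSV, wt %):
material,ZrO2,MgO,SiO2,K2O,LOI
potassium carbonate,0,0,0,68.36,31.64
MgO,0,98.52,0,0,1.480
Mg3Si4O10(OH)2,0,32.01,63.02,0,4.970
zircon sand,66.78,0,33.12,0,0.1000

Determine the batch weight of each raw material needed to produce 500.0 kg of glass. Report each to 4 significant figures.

Batch per 500.0 kg glass:
  potassium carbonate: 25.44 kg
  MgO: 19.75 kg
  Mg3Si4O10(OH)2: 453.1 kg
  zircon sand: 32.58 kg
Total batch = 530.9 kg; LOI loss = 30.89 kg; yield = 94.18%

The working math keeps full float precision from first step to last. Intermediates are shown (rounded to four significant figures) when written out — a single rounding completes each reported figure. The derived quantities (the totals, LOI, net glass mass, yield, the four compositions) are recomputed at exact precision from the batch weights at 500.0 kg of glass as they appear in problem or answer.
Per-oxide target masses for 500.0 kg glass:
  ZrO2: 4.351% × 500.0 = 21.76 kg
  MgO: 32.90% × 500.0 = 164.5 kg
  SiO2: 59.27% × 500.0 = 296.4 kg
  K2O: 3.478% × 500.0 = 17.39 kg
Mass-balance tally per oxide with the batch weights as given, against the basis in use (sums match the target masses once rounding is allowed for):
  ZrO2: 32.58·0.6678 = 21.76 kg (target 21.76 kg)
  MgO: 19.75·0.9852 + 453.1·0.3201 = 164.5 kg (target 164.5 kg)
  SiO2: 453.1·0.6302 + 32.58·0.3312 = 296.3 kg (target 296.4 kg)
  K2O: 25.44·0.6836 = 17.39 kg (target 17.39 kg)
Mass balance on the glass: whole batch net of LOI = 500.0 kg (targets for the oxides total 500.0 kg; stated basis 500.0 kg — a pure rounding effect).
Batch total: Σ batch = 530.9 kg; LOI loss = Σ batch·LOI = 30.89 kg; the yield ratio, glass ÷ batch: 94.18%.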